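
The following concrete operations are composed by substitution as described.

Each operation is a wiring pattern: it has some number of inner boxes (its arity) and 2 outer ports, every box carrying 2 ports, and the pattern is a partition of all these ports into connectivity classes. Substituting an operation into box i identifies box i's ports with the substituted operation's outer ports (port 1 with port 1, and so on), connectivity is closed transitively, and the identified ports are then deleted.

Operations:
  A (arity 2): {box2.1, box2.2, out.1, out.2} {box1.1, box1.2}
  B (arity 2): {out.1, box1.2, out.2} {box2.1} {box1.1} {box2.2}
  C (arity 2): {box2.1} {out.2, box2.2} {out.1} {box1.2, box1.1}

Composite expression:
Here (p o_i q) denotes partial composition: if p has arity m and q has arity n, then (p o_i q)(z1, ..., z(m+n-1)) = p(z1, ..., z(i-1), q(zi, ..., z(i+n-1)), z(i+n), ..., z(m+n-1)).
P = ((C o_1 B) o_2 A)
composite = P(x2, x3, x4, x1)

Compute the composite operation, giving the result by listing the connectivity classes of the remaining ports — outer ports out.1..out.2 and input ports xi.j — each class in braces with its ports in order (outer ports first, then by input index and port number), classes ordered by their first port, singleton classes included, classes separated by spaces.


{out.1} {out.2, x1.2} {x1.1} {x2.1} {x2.2} {x3.1, x3.2} {x4.1, x4.2}

Treat the ports identified at C as solder joints: merge, then drop.
A over (x3, x4) gives {out.1, out.2, x4.1, x4.2} {x3.1, x3.2}, out.j being that stage's outer ports
B over (x2, x3, x4) gives {out.1, out.2, x2.2} {x2.1} {x3.1, x3.2} {x4.1, x4.2}, out.j being that stage's outer ports
C over (x2, x3, x4, x1) gives {out.1} {out.2, x1.2} {x1.1} {x2.1} {x2.2} {x3.1, x3.2} {x4.1, x4.2}, out.j being that stage's outer ports


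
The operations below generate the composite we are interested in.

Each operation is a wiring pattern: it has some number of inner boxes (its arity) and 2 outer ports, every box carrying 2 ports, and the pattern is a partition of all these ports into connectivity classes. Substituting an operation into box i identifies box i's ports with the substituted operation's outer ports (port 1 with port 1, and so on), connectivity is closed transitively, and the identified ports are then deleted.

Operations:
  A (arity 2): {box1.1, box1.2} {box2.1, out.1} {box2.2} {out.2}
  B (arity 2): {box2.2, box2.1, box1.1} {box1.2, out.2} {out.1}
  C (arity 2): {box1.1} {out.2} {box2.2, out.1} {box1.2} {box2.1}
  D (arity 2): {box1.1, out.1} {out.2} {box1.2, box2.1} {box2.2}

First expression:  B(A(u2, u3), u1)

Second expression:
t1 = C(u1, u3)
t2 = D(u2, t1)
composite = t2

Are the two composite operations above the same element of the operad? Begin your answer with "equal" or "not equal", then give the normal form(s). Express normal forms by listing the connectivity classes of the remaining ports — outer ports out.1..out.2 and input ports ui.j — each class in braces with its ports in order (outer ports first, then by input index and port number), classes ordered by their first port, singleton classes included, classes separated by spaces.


not equal — first {out.1} {out.2} {u1.1, u1.2, u3.1} {u2.1, u2.2} {u3.2}, second {out.1, u2.1} {out.2} {u1.1} {u1.2} {u2.2, u3.2} {u3.1}

In normal form, the first expression is {out.1} {out.2} {u1.1, u1.2, u3.1} {u2.1, u2.2} {u3.2}
In normal form, the second expression is {out.1, u2.1} {out.2} {u1.1} {u1.2} {u2.2, u3.2} {u3.1}
The normal forms differ: not equal.


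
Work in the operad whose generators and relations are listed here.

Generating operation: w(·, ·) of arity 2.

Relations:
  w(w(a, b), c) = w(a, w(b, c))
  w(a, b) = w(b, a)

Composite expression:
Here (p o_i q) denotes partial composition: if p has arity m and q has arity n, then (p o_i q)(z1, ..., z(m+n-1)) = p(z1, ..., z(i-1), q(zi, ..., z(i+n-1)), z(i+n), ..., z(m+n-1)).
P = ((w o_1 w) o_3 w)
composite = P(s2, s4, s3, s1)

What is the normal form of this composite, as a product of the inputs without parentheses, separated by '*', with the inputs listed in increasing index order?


s1 * s2 * s3 * s4

Both nesting and order wash out for w; what remains is which s's occur.
w(s2, s4) flattens to s2 * s4
w(s3, s1) flattens to s3 * s1
w(w(s2, s4), w(s3, s1)) flattens to s2 * s4 * s3 * s1
putting the inputs in ascending order: s1 * s2 * s3 * s4


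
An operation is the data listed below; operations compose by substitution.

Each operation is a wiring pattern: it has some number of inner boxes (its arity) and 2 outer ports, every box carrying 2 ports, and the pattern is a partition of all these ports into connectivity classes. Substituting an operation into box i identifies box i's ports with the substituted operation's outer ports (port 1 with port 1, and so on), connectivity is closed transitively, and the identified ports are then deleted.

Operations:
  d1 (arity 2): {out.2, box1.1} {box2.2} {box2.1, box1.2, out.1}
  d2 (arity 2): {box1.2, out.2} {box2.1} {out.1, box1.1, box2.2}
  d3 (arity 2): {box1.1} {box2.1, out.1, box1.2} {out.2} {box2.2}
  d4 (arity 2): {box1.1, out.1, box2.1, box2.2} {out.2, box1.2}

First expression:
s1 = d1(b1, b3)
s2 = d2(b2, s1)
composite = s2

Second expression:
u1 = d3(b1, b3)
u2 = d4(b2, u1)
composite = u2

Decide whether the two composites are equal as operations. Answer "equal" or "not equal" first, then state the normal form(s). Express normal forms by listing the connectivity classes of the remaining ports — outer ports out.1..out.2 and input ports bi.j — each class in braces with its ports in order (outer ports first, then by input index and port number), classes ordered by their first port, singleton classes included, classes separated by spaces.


not equal — first {out.1, b1.1, b2.1} {out.2, b2.2} {b1.2, b3.1} {b3.2}, second {out.1, b1.2, b2.1, b3.1} {out.2, b2.2} {b1.1} {b3.2}


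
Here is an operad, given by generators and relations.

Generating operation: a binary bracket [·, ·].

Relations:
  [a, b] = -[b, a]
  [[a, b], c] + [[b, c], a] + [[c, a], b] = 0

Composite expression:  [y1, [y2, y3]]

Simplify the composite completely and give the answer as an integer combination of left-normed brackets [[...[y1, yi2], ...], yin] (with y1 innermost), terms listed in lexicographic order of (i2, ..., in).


[[y1, y2], y3] - [[y1, y3], y2]


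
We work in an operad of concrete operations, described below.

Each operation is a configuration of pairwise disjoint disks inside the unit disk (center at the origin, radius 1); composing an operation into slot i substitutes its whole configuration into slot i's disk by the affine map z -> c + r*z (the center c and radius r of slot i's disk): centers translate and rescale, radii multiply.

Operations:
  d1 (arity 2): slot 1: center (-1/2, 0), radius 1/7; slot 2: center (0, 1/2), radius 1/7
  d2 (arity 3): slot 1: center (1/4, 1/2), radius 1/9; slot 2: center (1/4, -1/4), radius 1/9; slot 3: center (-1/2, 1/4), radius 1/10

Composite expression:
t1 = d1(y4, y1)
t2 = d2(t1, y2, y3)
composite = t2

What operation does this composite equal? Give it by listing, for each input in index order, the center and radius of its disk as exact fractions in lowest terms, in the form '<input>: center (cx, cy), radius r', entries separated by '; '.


y1: center (1/4, 5/9), radius 1/63; y2: center (1/4, -1/4), radius 1/9; y3: center (-1/2, 1/4), radius 1/10; y4: center (7/36, 1/2), radius 1/63


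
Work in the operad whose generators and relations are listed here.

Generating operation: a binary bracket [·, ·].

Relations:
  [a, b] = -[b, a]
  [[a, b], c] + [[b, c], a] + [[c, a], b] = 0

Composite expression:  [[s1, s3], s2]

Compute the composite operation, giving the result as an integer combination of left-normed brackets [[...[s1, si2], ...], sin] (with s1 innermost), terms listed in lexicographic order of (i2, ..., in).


[[s1, s3], s2]

A multilinear Lie element is pinned by s1-initial words (s1 innermost).
Composite bracket: [[s1, s3], s2]
Applying ab - ba throughout gives 4 signed words (2^2 = 4).
Collect the words opening with s1:
  s1s3s2 (sign +1) contributes +[[s1, s3], s2]


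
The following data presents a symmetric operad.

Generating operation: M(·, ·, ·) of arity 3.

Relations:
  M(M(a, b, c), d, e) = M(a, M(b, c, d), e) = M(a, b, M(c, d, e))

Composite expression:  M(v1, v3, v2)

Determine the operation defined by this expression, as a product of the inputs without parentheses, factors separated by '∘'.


v1 ∘ v3 ∘ v2


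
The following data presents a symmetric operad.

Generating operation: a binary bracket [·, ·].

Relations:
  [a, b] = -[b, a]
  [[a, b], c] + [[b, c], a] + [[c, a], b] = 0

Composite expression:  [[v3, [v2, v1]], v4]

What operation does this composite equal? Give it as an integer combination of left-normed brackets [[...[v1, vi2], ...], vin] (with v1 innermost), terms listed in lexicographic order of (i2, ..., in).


Expand each bracket as ab - ba; the v1-initial words give the coefficients.
Composite bracket: [[v3, [v2, v1]], v4]
Applying ab - ba throughout gives 8 signed words (2^3 = 8).
Words beginning with v1 determine it all:
  sign of v1v2v3v4 is +1, so it contributes +[[[v1, v2], v3], v4]

[[[v1, v2], v3], v4]


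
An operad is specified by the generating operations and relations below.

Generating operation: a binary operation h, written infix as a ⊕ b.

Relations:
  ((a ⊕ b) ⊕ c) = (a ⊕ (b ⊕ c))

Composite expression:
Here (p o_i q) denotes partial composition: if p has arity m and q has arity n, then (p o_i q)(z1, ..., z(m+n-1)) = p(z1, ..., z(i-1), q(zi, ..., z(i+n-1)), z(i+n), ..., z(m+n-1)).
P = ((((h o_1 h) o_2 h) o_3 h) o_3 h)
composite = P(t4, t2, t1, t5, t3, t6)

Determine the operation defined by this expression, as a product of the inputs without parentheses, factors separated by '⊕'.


t4 ⊕ t2 ⊕ t1 ⊕ t5 ⊕ t3 ⊕ t6

Every regrouping of h is equal, so read the t-inputs in written order.
(t1 ⊕ t5) linearizes to t1 ⊕ t5
((t1 ⊕ t5) ⊕ t3) linearizes to t1 ⊕ t5 ⊕ t3
(t2 ⊕ ((t1 ⊕ t5) ⊕ t3)) linearizes to t2 ⊕ t1 ⊕ t5 ⊕ t3
(t4 ⊕ (t2 ⊕ ((t1 ⊕ t5) ⊕ t3))) linearizes to t4 ⊕ t2 ⊕ t1 ⊕ t5 ⊕ t3
((t4 ⊕ (t2 ⊕ ((t1 ⊕ t5) ⊕ t3))) ⊕ t6) linearizes to t4 ⊕ t2 ⊕ t1 ⊕ t5 ⊕ t3 ⊕ t6


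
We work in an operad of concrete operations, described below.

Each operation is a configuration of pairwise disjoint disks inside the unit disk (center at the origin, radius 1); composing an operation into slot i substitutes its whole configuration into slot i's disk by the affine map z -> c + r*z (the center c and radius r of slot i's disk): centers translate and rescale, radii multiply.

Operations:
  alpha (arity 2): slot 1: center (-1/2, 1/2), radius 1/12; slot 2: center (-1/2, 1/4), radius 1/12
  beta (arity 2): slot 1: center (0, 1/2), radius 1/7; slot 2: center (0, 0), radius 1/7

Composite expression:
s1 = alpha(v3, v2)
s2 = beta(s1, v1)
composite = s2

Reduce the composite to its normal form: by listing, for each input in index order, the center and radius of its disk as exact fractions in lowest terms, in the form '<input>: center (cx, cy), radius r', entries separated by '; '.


v1: center (0, 0), radius 1/7; v2: center (-1/14, 15/28), radius 1/84; v3: center (-1/14, 4/7), radius 1/84


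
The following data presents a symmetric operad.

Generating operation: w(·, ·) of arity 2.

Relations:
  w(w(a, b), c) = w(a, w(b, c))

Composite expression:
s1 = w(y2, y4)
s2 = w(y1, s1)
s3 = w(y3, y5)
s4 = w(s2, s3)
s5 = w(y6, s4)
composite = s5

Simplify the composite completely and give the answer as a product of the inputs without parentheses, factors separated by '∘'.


The w-tree's shape is irrelevant; the y-reading-order decides.
w(y2, y4) collapses to y2 ∘ y4
w(y1, w(y2, y4)) collapses to y1 ∘ y2 ∘ y4
w(y3, y5) collapses to y3 ∘ y5
w(w(y1, w(y2, y4)), w(y3, y5)) collapses to y1 ∘ y2 ∘ y4 ∘ y3 ∘ y5
w(y6, w(w(y1, w(y2, y4)), w(y3, y5))) collapses to y6 ∘ y1 ∘ y2 ∘ y4 ∘ y3 ∘ y5

y6 ∘ y1 ∘ y2 ∘ y4 ∘ y3 ∘ y5


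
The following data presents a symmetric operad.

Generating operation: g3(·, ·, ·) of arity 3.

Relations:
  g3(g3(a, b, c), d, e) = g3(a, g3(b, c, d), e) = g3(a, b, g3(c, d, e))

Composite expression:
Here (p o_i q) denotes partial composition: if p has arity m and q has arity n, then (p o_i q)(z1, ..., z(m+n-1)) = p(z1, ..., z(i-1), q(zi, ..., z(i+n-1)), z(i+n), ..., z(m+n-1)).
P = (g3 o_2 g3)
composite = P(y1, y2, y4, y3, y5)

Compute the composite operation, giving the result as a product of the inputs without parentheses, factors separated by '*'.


y1 * y2 * y4 * y3 * y5

Every regrouping of g3 is equal, so read the y-inputs in written order.
g3(y2, y4, y3) reduces to y2 * y4 * y3
g3(y1, g3(y2, y4, y3), y5) reduces to y1 * y2 * y4 * y3 * y5


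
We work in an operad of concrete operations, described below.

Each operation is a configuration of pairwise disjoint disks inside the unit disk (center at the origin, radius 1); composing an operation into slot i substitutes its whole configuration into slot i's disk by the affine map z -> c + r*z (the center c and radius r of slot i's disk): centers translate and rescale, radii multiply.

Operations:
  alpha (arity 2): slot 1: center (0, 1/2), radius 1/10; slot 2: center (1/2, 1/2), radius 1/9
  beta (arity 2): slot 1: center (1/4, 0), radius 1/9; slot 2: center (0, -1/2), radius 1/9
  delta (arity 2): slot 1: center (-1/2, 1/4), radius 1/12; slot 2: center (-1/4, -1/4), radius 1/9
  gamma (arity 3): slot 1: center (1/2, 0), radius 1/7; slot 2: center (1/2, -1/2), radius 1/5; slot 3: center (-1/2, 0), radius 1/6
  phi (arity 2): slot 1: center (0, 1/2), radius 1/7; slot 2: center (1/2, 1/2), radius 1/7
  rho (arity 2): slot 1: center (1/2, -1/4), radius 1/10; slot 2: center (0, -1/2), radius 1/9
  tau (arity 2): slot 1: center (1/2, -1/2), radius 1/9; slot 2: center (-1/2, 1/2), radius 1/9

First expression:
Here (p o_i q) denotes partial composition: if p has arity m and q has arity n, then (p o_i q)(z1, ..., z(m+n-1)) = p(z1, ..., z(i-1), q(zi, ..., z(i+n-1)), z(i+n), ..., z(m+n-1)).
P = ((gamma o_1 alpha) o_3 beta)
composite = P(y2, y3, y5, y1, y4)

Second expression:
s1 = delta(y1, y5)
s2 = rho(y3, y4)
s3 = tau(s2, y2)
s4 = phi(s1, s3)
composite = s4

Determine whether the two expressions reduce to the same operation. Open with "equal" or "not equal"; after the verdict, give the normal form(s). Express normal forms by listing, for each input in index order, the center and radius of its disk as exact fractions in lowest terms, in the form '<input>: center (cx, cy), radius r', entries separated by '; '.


The first composite normalizes to y1: center (1/2, -3/5), radius 1/45; y2: center (1/2, 1/14), radius 1/70; y3: center (4/7, 1/14), radius 1/63; y4: center (-1/2, 0), radius 1/6; y5: center (11/20, -1/2), radius 1/45
The second composite normalizes to y1: center (-1/14, 15/28), radius 1/84; y2: center (3/7, 4/7), radius 1/63; y3: center (73/126, 107/252), radius 1/630; y4: center (4/7, 53/126), radius 1/567; y5: center (-1/28, 13/28), radius 1/63
The normal forms differ: not equal.

not equal; the first gives y1: center (1/2, -3/5), radius 1/45; y2: center (1/2, 1/14), radius 1/70; y3: center (4/7, 1/14), radius 1/63; y4: center (-1/2, 0), radius 1/6; y5: center (11/20, -1/2), radius 1/45 and the second y1: center (-1/14, 15/28), radius 1/84; y2: center (3/7, 4/7), radius 1/63; y3: center (73/126, 107/252), radius 1/630; y4: center (4/7, 53/126), radius 1/567; y5: center (-1/28, 13/28), radius 1/63


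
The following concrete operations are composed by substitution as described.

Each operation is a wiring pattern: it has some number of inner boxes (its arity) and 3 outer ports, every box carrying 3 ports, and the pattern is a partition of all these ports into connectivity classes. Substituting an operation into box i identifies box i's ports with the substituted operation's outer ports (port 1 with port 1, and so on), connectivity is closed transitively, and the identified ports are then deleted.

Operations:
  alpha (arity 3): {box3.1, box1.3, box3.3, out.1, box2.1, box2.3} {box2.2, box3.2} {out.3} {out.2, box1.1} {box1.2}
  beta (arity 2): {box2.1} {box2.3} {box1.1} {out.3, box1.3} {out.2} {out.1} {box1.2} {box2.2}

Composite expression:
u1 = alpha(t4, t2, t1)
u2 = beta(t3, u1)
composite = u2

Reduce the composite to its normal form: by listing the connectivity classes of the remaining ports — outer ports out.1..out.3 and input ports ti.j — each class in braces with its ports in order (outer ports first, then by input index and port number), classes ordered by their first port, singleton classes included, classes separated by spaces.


{out.1} {out.2} {out.3, t3.3} {t1.1, t1.3, t2.1, t2.3, t4.3} {t1.2, t2.2} {t3.1} {t3.2} {t4.1} {t4.2}

After gluing at beta, chains via deleted ports link the t-ports.
the subtree at alpha composes to {out.1, t1.1, t1.3, t2.1, t2.3, t4.3} {out.2, t4.1} {out.3} {t1.2, t2.2} {t4.2} on (t4, t2, t1); out.j = own outer ports
the subtree at beta composes to {out.1} {out.2} {out.3, t3.3} {t1.1, t1.3, t2.1, t2.3, t4.3} {t1.2, t2.2} {t3.1} {t3.2} {t4.1} {t4.2} on (t3, t4, t2, t1); out.j = own outer ports


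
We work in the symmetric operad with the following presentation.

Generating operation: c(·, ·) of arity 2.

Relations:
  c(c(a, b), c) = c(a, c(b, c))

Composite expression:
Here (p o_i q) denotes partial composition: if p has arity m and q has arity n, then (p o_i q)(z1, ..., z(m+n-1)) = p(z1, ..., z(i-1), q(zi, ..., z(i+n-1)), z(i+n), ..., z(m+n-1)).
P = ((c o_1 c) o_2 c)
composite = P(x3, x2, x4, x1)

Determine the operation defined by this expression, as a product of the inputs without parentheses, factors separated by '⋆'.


x3 ⋆ x2 ⋆ x4 ⋆ x1


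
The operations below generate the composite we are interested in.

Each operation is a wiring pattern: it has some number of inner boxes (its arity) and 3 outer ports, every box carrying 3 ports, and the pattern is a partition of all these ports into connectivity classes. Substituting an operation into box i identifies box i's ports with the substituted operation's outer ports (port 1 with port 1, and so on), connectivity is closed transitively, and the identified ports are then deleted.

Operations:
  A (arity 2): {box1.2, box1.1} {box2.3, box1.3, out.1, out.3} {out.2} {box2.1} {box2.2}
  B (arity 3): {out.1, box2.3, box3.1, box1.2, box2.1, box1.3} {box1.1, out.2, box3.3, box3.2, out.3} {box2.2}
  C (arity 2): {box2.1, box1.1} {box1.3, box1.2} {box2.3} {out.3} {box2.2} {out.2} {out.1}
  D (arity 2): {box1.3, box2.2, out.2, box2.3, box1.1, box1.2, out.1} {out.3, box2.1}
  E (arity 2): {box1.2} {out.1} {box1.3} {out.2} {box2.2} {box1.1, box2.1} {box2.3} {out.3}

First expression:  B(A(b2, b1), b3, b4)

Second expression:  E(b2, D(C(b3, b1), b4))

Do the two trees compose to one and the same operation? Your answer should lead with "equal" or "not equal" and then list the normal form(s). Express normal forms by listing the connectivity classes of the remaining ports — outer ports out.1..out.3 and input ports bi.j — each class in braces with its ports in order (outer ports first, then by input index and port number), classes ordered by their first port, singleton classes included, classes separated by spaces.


not equal — first {out.1, out.2, out.3, b1.3, b2.3, b3.1, b3.3, b4.1, b4.2, b4.3} {b1.1} {b1.2} {b2.1, b2.2} {b3.2}, second {out.1} {out.2} {out.3} {b1.1, b3.1} {b1.2} {b1.3} {b2.1, b4.2, b4.3} {b2.2} {b2.3} {b3.2, b3.3} {b4.1}

Normal form of the first expression: {out.1, out.2, out.3, b1.3, b2.3, b3.1, b3.3, b4.1, b4.2, b4.3} {b1.1} {b1.2} {b2.1, b2.2} {b3.2}
Normal form of the second expression: {out.1} {out.2} {out.3} {b1.1, b3.1} {b1.2} {b1.3} {b2.1, b4.2, b4.3} {b2.2} {b2.3} {b3.2, b3.3} {b4.1}
Distinct normal forms: not equal.


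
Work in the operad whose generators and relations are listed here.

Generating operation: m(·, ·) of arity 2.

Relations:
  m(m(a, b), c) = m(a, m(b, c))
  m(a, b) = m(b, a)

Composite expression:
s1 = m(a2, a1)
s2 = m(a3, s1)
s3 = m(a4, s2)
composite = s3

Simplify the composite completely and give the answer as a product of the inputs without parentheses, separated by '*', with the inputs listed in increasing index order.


a1 * a2 * a3 * a4

Shape and order are irrelevant to m; the a-input set decides.
m(a2, a1) spells out as a2 * a1
m(a3, m(a2, a1)) spells out as a3 * a2 * a1
m(a4, m(a3, m(a2, a1))) spells out as a4 * a3 * a2 * a1
commutativity sorts the factors: a1 * a2 * a3 * a4


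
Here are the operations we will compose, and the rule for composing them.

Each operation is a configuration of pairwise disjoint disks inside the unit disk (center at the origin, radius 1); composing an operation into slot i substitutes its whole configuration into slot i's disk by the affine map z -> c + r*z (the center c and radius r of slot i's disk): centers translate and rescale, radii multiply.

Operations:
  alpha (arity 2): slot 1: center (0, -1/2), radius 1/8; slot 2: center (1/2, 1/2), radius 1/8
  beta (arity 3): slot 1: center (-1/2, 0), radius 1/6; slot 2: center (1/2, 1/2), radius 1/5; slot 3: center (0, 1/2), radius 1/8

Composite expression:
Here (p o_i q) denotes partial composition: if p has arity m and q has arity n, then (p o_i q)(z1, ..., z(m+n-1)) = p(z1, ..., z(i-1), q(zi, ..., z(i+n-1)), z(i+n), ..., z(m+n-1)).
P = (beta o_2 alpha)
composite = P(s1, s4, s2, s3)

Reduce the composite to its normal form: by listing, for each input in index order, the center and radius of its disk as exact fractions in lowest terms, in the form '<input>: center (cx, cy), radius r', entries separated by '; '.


Follow each s-input down from beta: c' goes to c + r*c', radius to r*r'.
s1 passes through 1 substitution, ending at center (-1/2, 0), radius 1/6
s4 passes through 2 substitutions, ending at center (1/2, 2/5), radius 1/40
s2 passes through 2 substitutions, ending at center (3/5, 3/5), radius 1/40
s3 passes through 1 substitution, ending at center (0, 1/2), radius 1/8

s1: center (-1/2, 0), radius 1/6; s2: center (3/5, 3/5), radius 1/40; s3: center (0, 1/2), radius 1/8; s4: center (1/2, 2/5), radius 1/40


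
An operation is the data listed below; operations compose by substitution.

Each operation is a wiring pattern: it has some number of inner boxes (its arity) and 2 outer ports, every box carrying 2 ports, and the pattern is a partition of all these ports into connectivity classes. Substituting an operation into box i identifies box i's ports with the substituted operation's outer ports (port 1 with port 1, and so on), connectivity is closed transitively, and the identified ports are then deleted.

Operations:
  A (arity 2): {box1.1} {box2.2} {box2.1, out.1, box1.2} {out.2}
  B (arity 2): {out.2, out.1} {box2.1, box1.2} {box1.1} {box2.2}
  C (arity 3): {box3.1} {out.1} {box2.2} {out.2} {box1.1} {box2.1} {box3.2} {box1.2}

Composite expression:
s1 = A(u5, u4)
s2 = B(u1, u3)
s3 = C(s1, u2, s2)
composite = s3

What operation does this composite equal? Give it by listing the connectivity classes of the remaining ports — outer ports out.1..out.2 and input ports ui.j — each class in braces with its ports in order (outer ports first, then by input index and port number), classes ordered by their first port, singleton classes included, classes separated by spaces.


{out.1} {out.2} {u1.1} {u1.2, u3.1} {u2.1} {u2.2} {u3.2} {u4.1, u5.2} {u4.2} {u5.1}


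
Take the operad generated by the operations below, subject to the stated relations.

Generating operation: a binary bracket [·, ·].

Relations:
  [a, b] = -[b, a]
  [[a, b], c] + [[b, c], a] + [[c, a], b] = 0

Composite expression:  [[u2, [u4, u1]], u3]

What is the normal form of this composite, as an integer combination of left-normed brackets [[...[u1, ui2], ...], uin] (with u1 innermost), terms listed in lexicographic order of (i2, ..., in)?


[[[u1, u4], u2], u3]

A multilinear Lie element is pinned by u1-initial words (u1 innermost).
Composite bracket: [[u2, [u4, u1]], u3]
The bracket unfolds into 8 signed words via [a, b] = ab - ba (2^3 = 8).
Coefficients come from the u1-initial words:
  u1u4u2u3 appears with sign +1, giving the term +[[[u1, u4], u2], u3]


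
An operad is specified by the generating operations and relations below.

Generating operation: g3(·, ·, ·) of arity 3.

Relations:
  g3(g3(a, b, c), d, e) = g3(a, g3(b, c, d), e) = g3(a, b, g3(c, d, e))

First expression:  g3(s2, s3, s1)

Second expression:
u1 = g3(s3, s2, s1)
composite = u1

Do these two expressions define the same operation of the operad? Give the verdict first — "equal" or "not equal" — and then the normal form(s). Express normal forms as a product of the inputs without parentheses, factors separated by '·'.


The first composite normalizes to s2 · s3 · s1
The second composite normalizes to s3 · s2 · s1
Different reductions; not equal.

not equal: they reduce to s2 · s3 · s1 and s3 · s2 · s1


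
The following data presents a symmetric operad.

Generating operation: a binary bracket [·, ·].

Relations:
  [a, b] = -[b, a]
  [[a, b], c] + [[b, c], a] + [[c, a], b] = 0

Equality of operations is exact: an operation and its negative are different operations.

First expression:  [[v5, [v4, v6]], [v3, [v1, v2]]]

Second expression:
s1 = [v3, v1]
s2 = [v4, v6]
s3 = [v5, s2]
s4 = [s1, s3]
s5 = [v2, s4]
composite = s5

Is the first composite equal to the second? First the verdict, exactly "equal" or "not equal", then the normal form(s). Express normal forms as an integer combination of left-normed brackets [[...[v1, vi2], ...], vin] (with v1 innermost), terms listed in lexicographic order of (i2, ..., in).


not equal: they reduce to -[[[[[v1, v2], v3], v4], v6], v5] + [[[[[v1, v2], v3], v5], v4], v6] - [[[[[v1, v2], v3], v5], v6], v4] + [[[[[v1, v2], v3], v6], v4], v5] and -[[[[[v1, v3], v4], v6], v5], v2] + [[[[[v1, v3], v5], v4], v6], v2] - [[[[[v1, v3], v5], v6], v4], v2] + [[[[[v1, v3], v6], v4], v5], v2]

Reducing the first expression gives -[[[[[v1, v2], v3], v4], v6], v5] + [[[[[v1, v2], v3], v5], v4], v6] - [[[[[v1, v2], v3], v5], v6], v4] + [[[[[v1, v2], v3], v6], v4], v5]
Reducing the second expression gives -[[[[[v1, v3], v4], v6], v5], v2] + [[[[[v1, v3], v5], v4], v6], v2] - [[[[[v1, v3], v5], v6], v4], v2] + [[[[[v1, v3], v6], v4], v5], v2]
They disagree, so not equal.


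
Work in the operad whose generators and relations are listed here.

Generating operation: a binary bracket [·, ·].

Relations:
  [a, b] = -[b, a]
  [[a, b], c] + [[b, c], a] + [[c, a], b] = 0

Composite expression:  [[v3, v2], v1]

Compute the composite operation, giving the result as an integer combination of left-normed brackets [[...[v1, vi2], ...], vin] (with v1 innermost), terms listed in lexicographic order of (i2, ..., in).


[[v1, v2], v3] - [[v1, v3], v2]

Left-normed coefficients sit on the v1-initial expansion words.
Composite bracket: [[v3, v2], v1]
Applying ab - ba throughout gives 4 signed words (2^2 = 4).
Only words starting with v1 matter:
  from v1v2v3, sign +1: term +[[v1, v2], v3]
  from v1v3v2, sign -1: term -[[v1, v3], v2]


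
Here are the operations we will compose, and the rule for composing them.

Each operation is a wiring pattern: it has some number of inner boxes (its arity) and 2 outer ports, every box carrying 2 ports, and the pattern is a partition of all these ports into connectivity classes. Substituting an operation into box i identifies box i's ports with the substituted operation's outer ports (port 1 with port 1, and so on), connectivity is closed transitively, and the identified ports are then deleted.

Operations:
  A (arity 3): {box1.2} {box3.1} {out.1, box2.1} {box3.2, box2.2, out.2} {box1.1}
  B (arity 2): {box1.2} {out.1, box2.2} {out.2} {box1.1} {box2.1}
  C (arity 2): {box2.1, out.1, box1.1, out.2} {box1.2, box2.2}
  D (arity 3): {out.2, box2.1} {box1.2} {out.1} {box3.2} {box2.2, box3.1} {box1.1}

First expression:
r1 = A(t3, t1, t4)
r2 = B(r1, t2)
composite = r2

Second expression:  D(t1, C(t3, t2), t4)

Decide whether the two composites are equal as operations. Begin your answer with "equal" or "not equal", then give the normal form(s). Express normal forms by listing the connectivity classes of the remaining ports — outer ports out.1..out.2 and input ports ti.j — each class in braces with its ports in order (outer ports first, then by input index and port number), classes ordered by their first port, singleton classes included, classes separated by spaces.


Normal form of the first expression: {out.1, t2.2} {out.2} {t1.1} {t1.2, t4.2} {t2.1} {t3.1} {t3.2} {t4.1}
Normal form of the second expression: {out.1} {out.2, t2.1, t3.1, t4.1} {t1.1} {t1.2} {t2.2, t3.2} {t4.2}
No match — not equal.

not equal: they reduce to {out.1, t2.2} {out.2} {t1.1} {t1.2, t4.2} {t2.1} {t3.1} {t3.2} {t4.1} and {out.1} {out.2, t2.1, t3.1, t4.1} {t1.1} {t1.2} {t2.2, t3.2} {t4.2}


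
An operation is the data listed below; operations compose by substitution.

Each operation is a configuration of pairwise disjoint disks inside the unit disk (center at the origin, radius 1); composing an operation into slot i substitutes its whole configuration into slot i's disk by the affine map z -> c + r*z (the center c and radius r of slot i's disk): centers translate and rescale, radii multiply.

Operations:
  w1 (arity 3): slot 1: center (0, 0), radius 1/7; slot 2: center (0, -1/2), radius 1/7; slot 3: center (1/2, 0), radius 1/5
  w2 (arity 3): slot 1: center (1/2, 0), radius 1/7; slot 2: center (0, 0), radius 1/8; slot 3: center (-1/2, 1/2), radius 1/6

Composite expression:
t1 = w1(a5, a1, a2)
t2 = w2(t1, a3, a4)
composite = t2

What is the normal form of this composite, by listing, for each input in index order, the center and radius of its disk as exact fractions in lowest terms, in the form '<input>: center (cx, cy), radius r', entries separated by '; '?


Only the slot chain above each a matters under w2; compose those maps.
input a5: composing its 2 substitution steps yields center (1/2, 0), radius 1/49
input a1: composing its 2 substitution steps yields center (1/2, -1/14), radius 1/49
input a2: composing its 2 substitution steps yields center (4/7, 0), radius 1/35
input a3: composing its 1 substitution step yields center (0, 0), radius 1/8
input a4: composing its 1 substitution step yields center (-1/2, 1/2), radius 1/6

a1: center (1/2, -1/14), radius 1/49; a2: center (4/7, 0), radius 1/35; a3: center (0, 0), radius 1/8; a4: center (-1/2, 1/2), radius 1/6; a5: center (1/2, 0), radius 1/49


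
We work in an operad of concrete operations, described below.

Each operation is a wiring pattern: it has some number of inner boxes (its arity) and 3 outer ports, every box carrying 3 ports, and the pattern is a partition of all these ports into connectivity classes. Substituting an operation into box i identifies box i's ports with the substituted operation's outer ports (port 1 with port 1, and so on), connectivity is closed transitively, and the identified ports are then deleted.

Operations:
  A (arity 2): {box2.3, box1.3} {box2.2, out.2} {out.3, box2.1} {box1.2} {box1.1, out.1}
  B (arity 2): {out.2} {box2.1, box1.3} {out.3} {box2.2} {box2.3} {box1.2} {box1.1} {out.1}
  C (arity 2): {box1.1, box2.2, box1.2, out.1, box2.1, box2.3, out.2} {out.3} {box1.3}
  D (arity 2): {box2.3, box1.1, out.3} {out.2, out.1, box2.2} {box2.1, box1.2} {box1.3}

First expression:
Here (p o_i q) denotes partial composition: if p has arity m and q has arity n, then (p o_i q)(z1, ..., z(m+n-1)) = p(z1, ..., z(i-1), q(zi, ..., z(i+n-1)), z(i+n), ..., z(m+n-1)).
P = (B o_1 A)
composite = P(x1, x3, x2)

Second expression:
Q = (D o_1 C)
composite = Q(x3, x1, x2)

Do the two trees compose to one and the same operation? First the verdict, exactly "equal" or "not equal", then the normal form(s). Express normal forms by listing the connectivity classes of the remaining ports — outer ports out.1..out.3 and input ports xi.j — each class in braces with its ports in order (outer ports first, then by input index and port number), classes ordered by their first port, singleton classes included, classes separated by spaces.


not equal — first {out.1} {out.2} {out.3} {x1.1} {x1.2} {x1.3, x3.3} {x2.1, x3.1} {x2.2} {x2.3} {x3.2}, second {out.1, out.2, x2.2} {out.3, x1.1, x1.2, x1.3, x2.1, x2.3, x3.1, x3.2} {x3.3}

Normal form of the first expression: {out.1} {out.2} {out.3} {x1.1} {x1.2} {x1.3, x3.3} {x2.1, x3.1} {x2.2} {x2.3} {x3.2}
Normal form of the second expression: {out.1, out.2, x2.2} {out.3, x1.1, x1.2, x1.3, x2.1, x2.3, x3.1, x3.2} {x3.3}
Distinct normal forms: not equal.


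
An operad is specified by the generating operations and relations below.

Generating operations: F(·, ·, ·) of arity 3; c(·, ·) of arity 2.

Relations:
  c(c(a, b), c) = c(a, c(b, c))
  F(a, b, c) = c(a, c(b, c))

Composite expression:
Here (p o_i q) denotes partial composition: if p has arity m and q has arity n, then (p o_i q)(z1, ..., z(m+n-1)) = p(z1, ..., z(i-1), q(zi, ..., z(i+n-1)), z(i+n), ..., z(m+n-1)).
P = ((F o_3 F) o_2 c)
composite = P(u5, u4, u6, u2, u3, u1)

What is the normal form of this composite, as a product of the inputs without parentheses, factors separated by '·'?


u5 · u4 · u6 · u2 · u3 · u1

The F-tree's shape is irrelevant; the u-reading-order decides.
c(u4, u6) linearizes to u4 · u6
F(u2, u3, u1) linearizes to u2 · u3 · u1
F(u5, c(u4, u6), F(u2, u3, u1)) linearizes to u5 · u4 · u6 · u2 · u3 · u1


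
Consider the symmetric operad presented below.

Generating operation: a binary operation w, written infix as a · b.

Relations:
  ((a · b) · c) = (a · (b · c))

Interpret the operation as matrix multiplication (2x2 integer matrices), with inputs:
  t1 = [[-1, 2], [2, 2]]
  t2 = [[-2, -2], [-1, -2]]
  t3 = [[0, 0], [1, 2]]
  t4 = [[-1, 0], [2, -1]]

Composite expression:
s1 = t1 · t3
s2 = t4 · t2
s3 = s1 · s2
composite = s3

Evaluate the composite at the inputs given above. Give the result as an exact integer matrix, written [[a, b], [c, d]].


[[-8, -4], [-8, -4]]

(t1 · t3) = [[2, 4], [2, 4]]
(t4 · t2) = [[2, 2], [-3, -2]]
((t1 · t3) · (t4 · t2)) = [[-8, -4], [-8, -4]]


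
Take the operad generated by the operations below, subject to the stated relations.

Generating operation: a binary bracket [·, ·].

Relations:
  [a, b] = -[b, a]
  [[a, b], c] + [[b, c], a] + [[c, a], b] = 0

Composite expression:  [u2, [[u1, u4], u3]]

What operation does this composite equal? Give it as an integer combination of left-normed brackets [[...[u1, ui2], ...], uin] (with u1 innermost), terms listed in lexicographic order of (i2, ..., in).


-[[[u1, u4], u3], u2]

In the tensor algebra, words opening u1 carry the u1-anchored form.
Composite bracket: [u2, [[u1, u4], u3]]
Applying ab - ba throughout gives 8 signed words (2^3 = 8).
Collect the words opening with u1:
  u1u4u3u2 appears with sign -1, giving the term -[[[u1, u4], u3], u2]


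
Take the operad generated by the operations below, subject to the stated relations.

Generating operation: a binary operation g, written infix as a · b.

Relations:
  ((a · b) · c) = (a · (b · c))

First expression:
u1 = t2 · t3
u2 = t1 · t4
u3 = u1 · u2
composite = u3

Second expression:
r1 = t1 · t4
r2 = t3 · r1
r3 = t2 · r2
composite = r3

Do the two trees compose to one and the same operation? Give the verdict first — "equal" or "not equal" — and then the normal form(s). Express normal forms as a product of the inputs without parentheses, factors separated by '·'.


equal — both sides give t2 · t3 · t1 · t4

The first expression, normalized: t2 · t3 · t1 · t4
The second expression, normalized: t2 · t3 · t1 · t4
One common form — equal.


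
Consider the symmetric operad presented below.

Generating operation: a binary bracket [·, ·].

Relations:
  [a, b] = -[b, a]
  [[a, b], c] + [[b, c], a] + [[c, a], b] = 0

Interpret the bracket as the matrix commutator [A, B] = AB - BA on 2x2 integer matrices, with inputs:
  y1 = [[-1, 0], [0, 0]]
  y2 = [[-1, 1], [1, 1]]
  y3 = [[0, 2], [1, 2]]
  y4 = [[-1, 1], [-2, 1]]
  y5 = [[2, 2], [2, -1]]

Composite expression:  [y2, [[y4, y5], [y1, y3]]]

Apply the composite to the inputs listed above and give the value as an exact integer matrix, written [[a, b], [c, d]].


[[12, 70], [-46, -12]]

[y4, y5] = [[6, -7], [-2, -6]]
[y1, y3] = [[0, -2], [1, 0]]
[[y4, y5], [y1, y3]] = [[-11, -24], [-12, 11]]
[y2, [[y4, y5], [y1, y3]]] = [[12, 70], [-46, -12]]


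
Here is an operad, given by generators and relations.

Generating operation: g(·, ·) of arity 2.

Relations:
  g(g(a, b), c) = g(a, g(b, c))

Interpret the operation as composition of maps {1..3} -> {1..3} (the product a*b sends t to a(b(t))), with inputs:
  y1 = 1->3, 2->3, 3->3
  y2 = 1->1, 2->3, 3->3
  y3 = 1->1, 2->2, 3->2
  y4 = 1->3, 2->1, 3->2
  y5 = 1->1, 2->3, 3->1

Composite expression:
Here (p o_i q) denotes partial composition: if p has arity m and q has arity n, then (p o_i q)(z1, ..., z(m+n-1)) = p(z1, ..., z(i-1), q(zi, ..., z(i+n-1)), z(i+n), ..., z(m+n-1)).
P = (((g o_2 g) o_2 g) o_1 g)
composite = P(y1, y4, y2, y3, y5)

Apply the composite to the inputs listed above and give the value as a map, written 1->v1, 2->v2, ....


g(y1, y4) = 1->3, 2->3, 3->3
g(y2, y3) = 1->1, 2->3, 3->3
g(g(y2, y3), y5) = 1->1, 2->3, 3->1
g(g(y1, y4), g(g(y2, y3), y5)) = 1->3, 2->3, 3->3

1->3, 2->3, 3->3


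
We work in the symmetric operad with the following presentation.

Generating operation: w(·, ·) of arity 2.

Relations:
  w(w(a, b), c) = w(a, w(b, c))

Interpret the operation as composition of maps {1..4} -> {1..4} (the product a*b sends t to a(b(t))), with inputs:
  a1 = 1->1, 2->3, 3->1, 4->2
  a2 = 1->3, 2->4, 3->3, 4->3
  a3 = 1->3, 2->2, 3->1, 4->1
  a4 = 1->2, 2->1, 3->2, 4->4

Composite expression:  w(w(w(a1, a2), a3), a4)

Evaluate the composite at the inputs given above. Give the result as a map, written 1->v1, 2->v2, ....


w(a1, a2) = 1->1, 2->2, 3->1, 4->1
w(w(a1, a2), a3) = 1->1, 2->2, 3->1, 4->1
w(w(w(a1, a2), a3), a4) = 1->2, 2->1, 3->2, 4->1

1->2, 2->1, 3->2, 4->1


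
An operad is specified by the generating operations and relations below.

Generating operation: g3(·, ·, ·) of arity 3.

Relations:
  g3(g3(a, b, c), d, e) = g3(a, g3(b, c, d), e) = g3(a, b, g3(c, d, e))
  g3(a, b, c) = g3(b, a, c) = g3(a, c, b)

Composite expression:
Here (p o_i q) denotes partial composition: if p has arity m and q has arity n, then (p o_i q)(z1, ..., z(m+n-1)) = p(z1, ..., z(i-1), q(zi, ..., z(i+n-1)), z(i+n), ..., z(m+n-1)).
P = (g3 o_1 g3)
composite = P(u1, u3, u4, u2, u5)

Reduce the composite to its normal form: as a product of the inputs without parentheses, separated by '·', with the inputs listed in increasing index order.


u1 · u2 · u3 · u4 · u5

Reordering under g3 is free, so list the u-inputs canonically.
g3(u1, u3, u4) unparenthesizes to u1 · u3 · u4
g3(g3(u1, u3, u4), u2, u5) unparenthesizes to u1 · u3 · u4 · u2 · u5
putting the inputs in ascending order: u1 · u2 · u3 · u4 · u5


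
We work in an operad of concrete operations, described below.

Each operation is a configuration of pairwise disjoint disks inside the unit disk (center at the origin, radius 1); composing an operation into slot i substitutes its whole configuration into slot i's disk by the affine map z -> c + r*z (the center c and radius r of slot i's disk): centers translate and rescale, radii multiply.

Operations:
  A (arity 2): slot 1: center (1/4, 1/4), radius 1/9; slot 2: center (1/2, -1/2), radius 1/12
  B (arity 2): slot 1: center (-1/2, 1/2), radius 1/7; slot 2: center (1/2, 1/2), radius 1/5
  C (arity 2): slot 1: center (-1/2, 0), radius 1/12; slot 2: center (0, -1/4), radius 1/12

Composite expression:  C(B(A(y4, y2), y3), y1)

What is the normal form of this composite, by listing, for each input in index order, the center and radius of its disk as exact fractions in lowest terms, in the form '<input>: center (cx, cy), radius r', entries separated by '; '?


Only the slot chain above each y matters under C; compose those maps.
for y4, the 3-step affine chain lands on center (-181/336, 5/112), radius 1/756
for y2, the 3-step affine chain lands on center (-15/28, 1/28), radius 1/1008
for y3, the 2-step affine chain lands on center (-11/24, 1/24), radius 1/60
for y1, the 1-step affine chain lands on center (0, -1/4), radius 1/12

y1: center (0, -1/4), radius 1/12; y2: center (-15/28, 1/28), radius 1/1008; y3: center (-11/24, 1/24), radius 1/60; y4: center (-181/336, 5/112), radius 1/756
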